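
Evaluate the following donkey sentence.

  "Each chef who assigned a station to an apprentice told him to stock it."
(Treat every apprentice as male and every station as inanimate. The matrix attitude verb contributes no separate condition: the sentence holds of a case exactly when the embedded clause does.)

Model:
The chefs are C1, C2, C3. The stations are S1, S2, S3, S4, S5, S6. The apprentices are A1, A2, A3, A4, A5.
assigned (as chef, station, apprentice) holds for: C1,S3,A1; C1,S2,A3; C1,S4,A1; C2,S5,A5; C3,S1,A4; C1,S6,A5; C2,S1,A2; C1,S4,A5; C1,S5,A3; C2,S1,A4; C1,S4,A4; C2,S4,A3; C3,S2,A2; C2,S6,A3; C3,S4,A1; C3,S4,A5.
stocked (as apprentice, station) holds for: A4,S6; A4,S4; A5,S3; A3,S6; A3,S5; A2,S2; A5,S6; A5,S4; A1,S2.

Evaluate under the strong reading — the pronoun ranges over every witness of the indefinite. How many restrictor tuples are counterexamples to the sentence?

9

"him" takes "an apprentice" as antecedent and "it" takes "a station"; both are donkey pronouns co-varying with the restrictor.
Strong reading: for every (c,s,a) with assigned(c,s,a), stocked(a,s).
Restrictor triples: (C1,S2,A3)→stocked(A3,S2) ✗  (C1,S3,A1)→stocked(A1,S3) ✗  (C1,S4,A1)→stocked(A1,S4) ✗  (C1,S4,A4)→stocked(A4,S4) ✓  (C1,S4,A5)→stocked(A5,S4) ✓  (C1,S5,A3)→stocked(A3,S5) ✓  (C1,S6,A5)→stocked(A5,S6) ✓  (C2,S1,A2)→stocked(A2,S1) ✗  (C2,S1,A4)→stocked(A4,S1) ✗  (C2,S4,A3)→stocked(A3,S4) ✗  (C2,S5,A5)→stocked(A5,S5) ✗  (C2,S6,A3)→stocked(A3,S6) ✓  (C3,S1,A4)→stocked(A4,S1) ✗  (C3,S2,A2)→stocked(A2,S2) ✓  (C3,S4,A1)→stocked(A1,S4) ✗  (C3,S4,A5)→stocked(A5,S4) ✓
Counterexamples (restrictor triples failing the scope): 9.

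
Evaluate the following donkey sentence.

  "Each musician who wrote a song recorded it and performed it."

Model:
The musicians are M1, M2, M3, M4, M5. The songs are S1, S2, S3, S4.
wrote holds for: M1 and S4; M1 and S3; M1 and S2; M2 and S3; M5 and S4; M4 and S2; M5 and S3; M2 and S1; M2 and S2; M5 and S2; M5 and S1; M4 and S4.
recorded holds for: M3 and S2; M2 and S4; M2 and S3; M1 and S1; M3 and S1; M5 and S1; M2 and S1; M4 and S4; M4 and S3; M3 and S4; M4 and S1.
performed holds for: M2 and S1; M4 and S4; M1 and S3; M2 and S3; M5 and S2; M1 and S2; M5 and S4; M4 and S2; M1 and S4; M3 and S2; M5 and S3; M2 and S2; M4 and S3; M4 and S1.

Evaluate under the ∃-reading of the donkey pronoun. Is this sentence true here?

"it" takes "a song" as antecedent — a donkey pronoun bound across the clause boundary.
Weak reading: every musician m with some wrote-song has at least one wrote-song s such that recorded(m,s) ∧ performed(m,s).
Per musician: M1:✗  M2:✓  M4:✓  M5:✗
M1 has no witness among its wrote-songs.

False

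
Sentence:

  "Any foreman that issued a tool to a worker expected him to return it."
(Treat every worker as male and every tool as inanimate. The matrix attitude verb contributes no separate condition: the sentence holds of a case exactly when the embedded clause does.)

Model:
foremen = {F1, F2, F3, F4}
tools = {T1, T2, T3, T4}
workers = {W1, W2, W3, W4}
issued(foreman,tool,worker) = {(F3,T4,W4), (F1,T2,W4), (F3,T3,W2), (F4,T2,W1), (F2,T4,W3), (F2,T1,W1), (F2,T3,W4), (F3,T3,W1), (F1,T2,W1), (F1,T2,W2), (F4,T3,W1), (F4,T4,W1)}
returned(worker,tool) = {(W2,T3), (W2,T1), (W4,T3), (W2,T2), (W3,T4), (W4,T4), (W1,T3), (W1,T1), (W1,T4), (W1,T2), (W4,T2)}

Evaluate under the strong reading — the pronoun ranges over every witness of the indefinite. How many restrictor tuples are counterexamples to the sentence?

0

"him" takes "a worker" as antecedent and "it" takes "a tool"; both are donkey pronouns co-varying with the restrictor.
Strong reading: for every (f,t,w) with issued(f,t,w), returned(w,t).
Restrictor triples: (F1,T2,W1)→returned(W1,T2) ✓  (F1,T2,W2)→returned(W2,T2) ✓  (F1,T2,W4)→returned(W4,T2) ✓  (F2,T1,W1)→returned(W1,T1) ✓  (F2,T3,W4)→returned(W4,T3) ✓  (F2,T4,W3)→returned(W3,T4) ✓  (F3,T3,W1)→returned(W1,T3) ✓  (F3,T3,W2)→returned(W2,T3) ✓  (F3,T4,W4)→returned(W4,T4) ✓  (F4,T2,W1)→returned(W1,T2) ✓  (F4,T3,W1)→returned(W1,T3) ✓  (F4,T4,W1)→returned(W1,T4) ✓
Counterexamples (restrictor triples failing the scope): 0.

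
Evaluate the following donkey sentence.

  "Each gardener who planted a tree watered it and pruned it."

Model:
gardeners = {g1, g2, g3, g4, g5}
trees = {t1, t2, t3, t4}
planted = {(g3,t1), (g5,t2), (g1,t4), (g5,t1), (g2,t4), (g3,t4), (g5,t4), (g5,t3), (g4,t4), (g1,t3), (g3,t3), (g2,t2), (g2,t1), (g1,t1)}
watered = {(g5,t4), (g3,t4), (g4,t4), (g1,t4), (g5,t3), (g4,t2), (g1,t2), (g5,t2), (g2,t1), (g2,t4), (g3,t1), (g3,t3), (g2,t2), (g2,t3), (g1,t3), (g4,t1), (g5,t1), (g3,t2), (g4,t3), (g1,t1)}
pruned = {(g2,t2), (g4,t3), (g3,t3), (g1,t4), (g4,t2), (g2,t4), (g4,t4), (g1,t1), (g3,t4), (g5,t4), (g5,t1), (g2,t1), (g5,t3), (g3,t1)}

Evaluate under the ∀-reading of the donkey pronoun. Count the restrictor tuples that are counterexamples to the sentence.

2

"it" takes "a tree" as antecedent — a donkey pronoun bound across the clause boundary.
Strong reading: for every (g,t) with planted(g,t), watered(g,t) ∧ pruned(g,t).
Restrictor pairs: (g1,t1) ✓  (g1,t3) ✗  (g1,t4) ✓  (g2,t1) ✓  (g2,t2) ✓  (g2,t4) ✓  (g3,t1) ✓  (g3,t3) ✓  (g3,t4) ✓  (g4,t4) ✓  (g5,t1) ✓  (g5,t2) ✗  (g5,t3) ✓  (g5,t4) ✓
Counterexamples (restrictor pairs failing the scope): 2.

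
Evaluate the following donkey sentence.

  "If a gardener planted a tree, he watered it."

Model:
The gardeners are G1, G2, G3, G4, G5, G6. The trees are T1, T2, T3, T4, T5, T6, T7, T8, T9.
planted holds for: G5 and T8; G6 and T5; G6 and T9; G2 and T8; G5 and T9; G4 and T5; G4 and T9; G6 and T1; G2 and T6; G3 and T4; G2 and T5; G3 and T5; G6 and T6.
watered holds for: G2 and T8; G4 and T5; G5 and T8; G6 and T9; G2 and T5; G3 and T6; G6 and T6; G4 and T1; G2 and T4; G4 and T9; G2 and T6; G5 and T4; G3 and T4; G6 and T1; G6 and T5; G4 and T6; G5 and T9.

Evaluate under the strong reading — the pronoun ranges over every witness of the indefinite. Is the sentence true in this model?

False

"it" takes "a tree" as antecedent — a donkey pronoun bound across the clause boundary.
Strong reading: for every (g,t) with planted(g,t), watered(g,t).
Restrictor pairs: (G2,T5) ✓  (G2,T6) ✓  (G2,T8) ✓  (G3,T4) ✓  (G3,T5) ✗  (G4,T5) ✓  (G4,T9) ✓  (G5,T8) ✓  (G5,T9) ✓  (G6,T1) ✓  (G6,T5) ✓  (G6,T6) ✓  (G6,T9) ✓
Counterexample: (G3,T5) is in planted but fails the scope.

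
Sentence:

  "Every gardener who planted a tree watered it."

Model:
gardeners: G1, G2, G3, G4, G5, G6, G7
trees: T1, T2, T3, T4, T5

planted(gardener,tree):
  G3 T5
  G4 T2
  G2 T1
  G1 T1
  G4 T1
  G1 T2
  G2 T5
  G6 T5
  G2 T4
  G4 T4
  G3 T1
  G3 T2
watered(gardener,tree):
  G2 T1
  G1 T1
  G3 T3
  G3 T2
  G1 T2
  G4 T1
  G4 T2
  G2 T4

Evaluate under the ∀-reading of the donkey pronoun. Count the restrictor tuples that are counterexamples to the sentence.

"it" takes "a tree" as antecedent — a donkey pronoun bound across the clause boundary.
Strong reading: for every (g,t) with planted(g,t), watered(g,t).
Restrictor pairs: (G1,T1) ✓  (G1,T2) ✓  (G2,T1) ✓  (G2,T4) ✓  (G2,T5) ✗  (G3,T1) ✗  (G3,T2) ✓  (G3,T5) ✗  (G4,T1) ✓  (G4,T2) ✓  (G4,T4) ✗  (G6,T5) ✗
Counterexamples (restrictor pairs failing the scope): 5.

5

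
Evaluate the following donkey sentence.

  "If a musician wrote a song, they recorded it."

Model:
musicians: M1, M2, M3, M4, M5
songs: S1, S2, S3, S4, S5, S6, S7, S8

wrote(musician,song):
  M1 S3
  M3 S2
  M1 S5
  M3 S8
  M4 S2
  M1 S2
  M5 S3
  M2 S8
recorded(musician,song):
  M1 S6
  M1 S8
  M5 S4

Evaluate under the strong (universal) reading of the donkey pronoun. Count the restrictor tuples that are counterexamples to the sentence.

"it" takes "a song" as antecedent — a donkey pronoun bound across the clause boundary.
Strong reading: for every (m,s) with wrote(m,s), recorded(m,s).
Restrictor pairs: (M1,S2) ✗  (M1,S3) ✗  (M1,S5) ✗  (M2,S8) ✗  (M3,S2) ✗  (M3,S8) ✗  (M4,S2) ✗  (M5,S3) ✗
Counterexamples (restrictor pairs failing the scope): 8.

8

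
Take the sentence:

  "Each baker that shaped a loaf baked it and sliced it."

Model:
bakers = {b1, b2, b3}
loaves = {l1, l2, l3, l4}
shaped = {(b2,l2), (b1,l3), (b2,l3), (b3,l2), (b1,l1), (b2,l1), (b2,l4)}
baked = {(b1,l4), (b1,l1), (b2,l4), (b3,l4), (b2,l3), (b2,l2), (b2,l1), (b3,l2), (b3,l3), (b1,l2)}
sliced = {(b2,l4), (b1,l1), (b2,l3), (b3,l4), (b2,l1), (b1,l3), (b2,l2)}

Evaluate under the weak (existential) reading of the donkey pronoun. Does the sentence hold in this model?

False

"it" takes "a loaf" as antecedent — a donkey pronoun bound across the clause boundary.
Weak reading: every baker b with some shaped-loaf has at least one shaped-loaf l such that baked(b,l) ∧ sliced(b,l).
Per baker: b1:✓  b2:✓  b3:✗
b3 has no witness among its shaped-loaves.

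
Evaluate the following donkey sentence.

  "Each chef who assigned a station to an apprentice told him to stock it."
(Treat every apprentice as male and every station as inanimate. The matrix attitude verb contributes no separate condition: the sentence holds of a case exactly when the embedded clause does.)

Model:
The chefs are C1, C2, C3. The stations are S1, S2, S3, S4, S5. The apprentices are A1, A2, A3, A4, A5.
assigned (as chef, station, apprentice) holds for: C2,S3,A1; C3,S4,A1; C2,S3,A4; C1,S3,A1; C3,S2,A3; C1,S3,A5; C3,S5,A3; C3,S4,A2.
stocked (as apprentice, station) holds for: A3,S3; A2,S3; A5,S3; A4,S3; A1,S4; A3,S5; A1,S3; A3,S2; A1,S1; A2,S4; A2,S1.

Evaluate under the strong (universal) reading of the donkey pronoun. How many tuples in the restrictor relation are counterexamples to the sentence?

"him" takes "an apprentice" as antecedent and "it" takes "a station"; both are donkey pronouns co-varying with the restrictor.
Strong reading: for every (c,s,a) with assigned(c,s,a), stocked(a,s).
Restrictor triples: (C1,S3,A1)→stocked(A1,S3) ✓  (C1,S3,A5)→stocked(A5,S3) ✓  (C2,S3,A1)→stocked(A1,S3) ✓  (C2,S3,A4)→stocked(A4,S3) ✓  (C3,S2,A3)→stocked(A3,S2) ✓  (C3,S4,A1)→stocked(A1,S4) ✓  (C3,S4,A2)→stocked(A2,S4) ✓  (C3,S5,A3)→stocked(A3,S5) ✓
Counterexamples (restrictor triples failing the scope): 0.

0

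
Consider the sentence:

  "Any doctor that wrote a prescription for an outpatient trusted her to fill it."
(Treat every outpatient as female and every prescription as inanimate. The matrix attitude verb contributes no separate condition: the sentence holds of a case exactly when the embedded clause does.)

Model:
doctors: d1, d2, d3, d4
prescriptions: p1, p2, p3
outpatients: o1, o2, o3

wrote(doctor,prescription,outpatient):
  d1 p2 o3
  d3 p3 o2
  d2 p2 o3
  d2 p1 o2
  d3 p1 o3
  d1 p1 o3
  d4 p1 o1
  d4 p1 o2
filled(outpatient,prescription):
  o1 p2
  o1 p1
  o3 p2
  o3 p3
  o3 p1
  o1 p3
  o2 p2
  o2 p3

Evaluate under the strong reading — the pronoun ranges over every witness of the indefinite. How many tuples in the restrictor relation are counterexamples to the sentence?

"her" takes "an outpatient" as antecedent and "it" takes "a prescription"; both are donkey pronouns co-varying with the restrictor.
Strong reading: for every (d,p,o) with wrote(d,p,o), filled(o,p).
Restrictor triples: (d1,p1,o3)→filled(o3,p1) ✓  (d1,p2,o3)→filled(o3,p2) ✓  (d2,p1,o2)→filled(o2,p1) ✗  (d2,p2,o3)→filled(o3,p2) ✓  (d3,p1,o3)→filled(o3,p1) ✓  (d3,p3,o2)→filled(o2,p3) ✓  (d4,p1,o1)→filled(o1,p1) ✓  (d4,p1,o2)→filled(o2,p1) ✗
Counterexamples (restrictor triples failing the scope): 2.

2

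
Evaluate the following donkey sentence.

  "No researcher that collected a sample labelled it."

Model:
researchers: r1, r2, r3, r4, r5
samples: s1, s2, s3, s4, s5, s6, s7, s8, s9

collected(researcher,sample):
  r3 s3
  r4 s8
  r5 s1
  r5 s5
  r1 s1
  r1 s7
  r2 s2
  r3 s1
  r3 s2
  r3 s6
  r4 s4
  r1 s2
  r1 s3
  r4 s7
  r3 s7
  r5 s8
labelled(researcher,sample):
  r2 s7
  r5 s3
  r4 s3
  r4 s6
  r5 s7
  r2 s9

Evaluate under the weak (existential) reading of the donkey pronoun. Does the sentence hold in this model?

True

"it" takes "a sample" as antecedent — a donkey pronoun bound across the clause boundary.
Truth condition: for no (r,s) with collected(r,s) does labelled(r,s) hold.
Restrictor pairs — does the scope hold? (r1,s1):fails  (r1,s2):fails  (r1,s3):fails  (r1,s7):fails  (r2,s2):fails  (r3,s1):fails  (r3,s2):fails  (r3,s3):fails  (r3,s6):fails  (r3,s7):fails  (r4,s4):fails  (r4,s7):fails  (r4,s8):fails  (r5,s1):fails  (r5,s5):fails  (r5,s8):fails
Scope holds for no restrictor pair, so the sentence is true.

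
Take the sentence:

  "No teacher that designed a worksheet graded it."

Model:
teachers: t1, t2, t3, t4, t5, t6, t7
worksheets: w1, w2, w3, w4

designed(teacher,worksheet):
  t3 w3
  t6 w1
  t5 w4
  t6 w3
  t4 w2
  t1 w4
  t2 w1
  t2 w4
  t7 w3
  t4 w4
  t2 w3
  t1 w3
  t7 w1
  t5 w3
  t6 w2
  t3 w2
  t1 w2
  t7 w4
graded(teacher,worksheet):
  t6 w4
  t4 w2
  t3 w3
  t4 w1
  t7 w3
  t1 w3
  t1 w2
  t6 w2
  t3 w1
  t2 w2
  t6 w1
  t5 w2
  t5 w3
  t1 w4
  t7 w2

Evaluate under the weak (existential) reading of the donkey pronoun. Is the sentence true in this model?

False

"it" takes "a worksheet" as antecedent — a donkey pronoun bound across the clause boundary.
Truth condition: for no (t,w) with designed(t,w) does graded(t,w) hold.
Restrictor pairs — does the scope hold? (t1,w2):holds  (t1,w3):holds  (t1,w4):holds  (t2,w1):fails  (t2,w3):fails  (t2,w4):fails  (t3,w2):fails  (t3,w3):holds  (t4,w2):holds  (t4,w4):fails  (t5,w3):holds  (t5,w4):fails  (t6,w1):holds  (t6,w2):holds  (t6,w3):fails  (t7,w1):fails  (t7,w3):holds  (t7,w4):fails
Scope holds for 9 pair(s), so the sentence is false.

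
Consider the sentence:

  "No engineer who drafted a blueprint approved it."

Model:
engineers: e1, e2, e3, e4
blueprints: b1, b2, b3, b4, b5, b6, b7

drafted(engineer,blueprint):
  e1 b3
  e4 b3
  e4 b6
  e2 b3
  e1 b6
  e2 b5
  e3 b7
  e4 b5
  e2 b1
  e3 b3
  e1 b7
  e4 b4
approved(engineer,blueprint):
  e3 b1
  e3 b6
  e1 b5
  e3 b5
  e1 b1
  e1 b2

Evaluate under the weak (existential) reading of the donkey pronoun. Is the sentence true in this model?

"it" takes "a blueprint" as antecedent — a donkey pronoun bound across the clause boundary.
Truth condition: for no (e,b) with drafted(e,b) does approved(e,b) hold.
Restrictor pairs — does the scope hold? (e1,b3):fails  (e1,b6):fails  (e1,b7):fails  (e2,b1):fails  (e2,b3):fails  (e2,b5):fails  (e3,b3):fails  (e3,b7):fails  (e4,b3):fails  (e4,b4):fails  (e4,b5):fails  (e4,b6):fails
Scope holds for no restrictor pair, so the sentence is true.

True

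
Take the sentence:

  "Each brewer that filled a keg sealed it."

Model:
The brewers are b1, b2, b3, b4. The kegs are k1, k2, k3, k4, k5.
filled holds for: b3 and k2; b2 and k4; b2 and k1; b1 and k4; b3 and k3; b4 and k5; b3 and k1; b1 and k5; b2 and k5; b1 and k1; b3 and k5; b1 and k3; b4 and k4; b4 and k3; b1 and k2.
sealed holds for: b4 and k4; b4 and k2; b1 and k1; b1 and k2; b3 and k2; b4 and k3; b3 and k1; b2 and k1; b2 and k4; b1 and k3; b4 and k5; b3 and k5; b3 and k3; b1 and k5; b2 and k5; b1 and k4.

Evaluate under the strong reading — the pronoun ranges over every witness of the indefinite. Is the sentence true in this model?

True

"it" takes "a keg" as antecedent — a donkey pronoun bound across the clause boundary.
Strong reading: for every (b,k) with filled(b,k), sealed(b,k).
Restrictor pairs: (b1,k1) ✓  (b1,k2) ✓  (b1,k3) ✓  (b1,k4) ✓  (b1,k5) ✓  (b2,k1) ✓  (b2,k4) ✓  (b2,k5) ✓  (b3,k1) ✓  (b3,k2) ✓  (b3,k3) ✓  (b3,k5) ✓  (b4,k3) ✓  (b4,k4) ✓  (b4,k5) ✓
Every restrictor pair satisfies the scope.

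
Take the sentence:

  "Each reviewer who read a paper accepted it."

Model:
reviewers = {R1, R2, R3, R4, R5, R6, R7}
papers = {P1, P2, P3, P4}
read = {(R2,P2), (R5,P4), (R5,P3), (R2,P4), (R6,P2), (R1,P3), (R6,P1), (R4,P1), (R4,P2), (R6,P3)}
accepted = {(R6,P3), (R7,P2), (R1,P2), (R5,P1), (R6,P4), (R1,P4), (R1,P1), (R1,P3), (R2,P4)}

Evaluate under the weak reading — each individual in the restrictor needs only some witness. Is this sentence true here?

"it" takes "a paper" as antecedent — a donkey pronoun bound across the clause boundary.
Weak reading: every reviewer r with some read-paper has at least one read-paper p such that accepted(r,p).
Per reviewer: R1:✓  R2:✓  R4:✗  R5:✗  R6:✓
R4 has no witness among its read-papers.

False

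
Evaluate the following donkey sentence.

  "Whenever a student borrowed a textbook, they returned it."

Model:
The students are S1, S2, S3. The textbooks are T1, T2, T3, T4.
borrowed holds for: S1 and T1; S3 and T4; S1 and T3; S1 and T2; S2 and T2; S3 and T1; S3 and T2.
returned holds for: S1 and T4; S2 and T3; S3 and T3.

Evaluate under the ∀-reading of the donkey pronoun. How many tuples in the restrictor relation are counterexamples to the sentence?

7

"it" takes "a textbook" as antecedent — a donkey pronoun bound across the clause boundary.
Strong reading: for every (s,t) with borrowed(s,t), returned(s,t).
Restrictor pairs: (S1,T1) ✗  (S1,T2) ✗  (S1,T3) ✗  (S2,T2) ✗  (S3,T1) ✗  (S3,T2) ✗  (S3,T4) ✗
Counterexamples (restrictor pairs failing the scope): 7.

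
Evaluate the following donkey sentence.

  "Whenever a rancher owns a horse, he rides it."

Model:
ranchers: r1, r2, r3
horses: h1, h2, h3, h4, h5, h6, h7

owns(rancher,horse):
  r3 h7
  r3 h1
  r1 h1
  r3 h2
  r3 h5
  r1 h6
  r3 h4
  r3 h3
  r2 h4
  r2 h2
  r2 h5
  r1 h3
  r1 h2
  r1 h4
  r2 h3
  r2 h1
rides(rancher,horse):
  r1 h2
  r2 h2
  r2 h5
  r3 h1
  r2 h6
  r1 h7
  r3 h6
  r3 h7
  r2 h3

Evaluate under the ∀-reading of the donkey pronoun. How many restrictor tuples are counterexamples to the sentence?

"it" takes "a horse" as antecedent — a donkey pronoun bound across the clause boundary.
Strong reading: for every (r,h) with owns(r,h), rides(r,h).
Restrictor pairs: (r1,h1) ✗  (r1,h2) ✓  (r1,h3) ✗  (r1,h4) ✗  (r1,h6) ✗  (r2,h1) ✗  (r2,h2) ✓  (r2,h3) ✓  (r2,h4) ✗  (r2,h5) ✓  (r3,h1) ✓  (r3,h2) ✗  (r3,h3) ✗  (r3,h4) ✗  (r3,h5) ✗  (r3,h7) ✓
Counterexamples (restrictor pairs failing the scope): 10.

10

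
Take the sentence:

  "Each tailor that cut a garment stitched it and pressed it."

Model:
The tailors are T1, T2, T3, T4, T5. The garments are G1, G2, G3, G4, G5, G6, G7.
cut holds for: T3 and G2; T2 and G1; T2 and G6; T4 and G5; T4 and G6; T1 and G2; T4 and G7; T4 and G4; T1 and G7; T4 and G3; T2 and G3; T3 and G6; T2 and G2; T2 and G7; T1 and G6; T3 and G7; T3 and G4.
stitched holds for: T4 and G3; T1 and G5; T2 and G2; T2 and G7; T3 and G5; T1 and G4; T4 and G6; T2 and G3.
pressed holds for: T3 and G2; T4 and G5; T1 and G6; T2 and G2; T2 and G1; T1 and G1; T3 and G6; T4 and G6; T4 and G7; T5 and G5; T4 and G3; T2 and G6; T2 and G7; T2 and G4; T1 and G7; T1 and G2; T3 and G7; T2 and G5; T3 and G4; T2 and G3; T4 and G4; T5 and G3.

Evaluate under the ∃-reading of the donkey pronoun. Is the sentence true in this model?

False

"it" takes "a garment" as antecedent — a donkey pronoun bound across the clause boundary.
Weak reading: every tailor t with some cut-garment has at least one cut-garment g such that stitched(t,g) ∧ pressed(t,g).
Per tailor: T1:✗  T2:✓  T3:✗  T4:✓
T1 has no witness among its cut-garments.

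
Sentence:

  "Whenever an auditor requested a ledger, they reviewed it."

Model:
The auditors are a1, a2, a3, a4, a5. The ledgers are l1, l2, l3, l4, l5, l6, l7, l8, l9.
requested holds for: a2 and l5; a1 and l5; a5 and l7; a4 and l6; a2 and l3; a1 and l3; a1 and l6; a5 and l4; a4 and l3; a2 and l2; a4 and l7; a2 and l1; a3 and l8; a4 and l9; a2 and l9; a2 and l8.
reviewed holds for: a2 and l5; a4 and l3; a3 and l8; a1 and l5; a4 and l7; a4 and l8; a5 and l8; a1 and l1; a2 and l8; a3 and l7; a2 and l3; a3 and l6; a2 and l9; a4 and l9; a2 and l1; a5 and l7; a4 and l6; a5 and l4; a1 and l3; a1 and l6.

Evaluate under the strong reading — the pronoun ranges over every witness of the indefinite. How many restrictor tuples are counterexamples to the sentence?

1

"it" takes "a ledger" as antecedent — a donkey pronoun bound across the clause boundary.
Strong reading: for every (a,l) with requested(a,l), reviewed(a,l).
Restrictor pairs: (a1,l3) ✓  (a1,l5) ✓  (a1,l6) ✓  (a2,l1) ✓  (a2,l2) ✗  (a2,l3) ✓  (a2,l5) ✓  (a2,l8) ✓  (a2,l9) ✓  (a3,l8) ✓  (a4,l3) ✓  (a4,l6) ✓  (a4,l7) ✓  (a4,l9) ✓  (a5,l4) ✓  (a5,l7) ✓
Counterexamples (restrictor pairs failing the scope): 1.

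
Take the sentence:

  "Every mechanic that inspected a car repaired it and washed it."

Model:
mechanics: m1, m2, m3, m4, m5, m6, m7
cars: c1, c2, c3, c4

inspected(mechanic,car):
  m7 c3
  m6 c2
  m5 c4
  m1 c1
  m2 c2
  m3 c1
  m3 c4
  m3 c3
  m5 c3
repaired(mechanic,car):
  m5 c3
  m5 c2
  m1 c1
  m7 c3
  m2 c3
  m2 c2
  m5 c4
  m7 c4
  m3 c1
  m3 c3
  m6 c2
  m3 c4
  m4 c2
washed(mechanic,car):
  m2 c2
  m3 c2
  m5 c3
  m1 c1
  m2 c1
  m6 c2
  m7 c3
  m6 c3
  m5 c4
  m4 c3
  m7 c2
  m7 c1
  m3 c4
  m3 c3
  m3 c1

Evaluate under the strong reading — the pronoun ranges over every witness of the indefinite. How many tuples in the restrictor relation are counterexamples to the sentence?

0

"it" takes "a car" as antecedent — a donkey pronoun bound across the clause boundary.
Strong reading: for every (m,c) with inspected(m,c), repaired(m,c) ∧ washed(m,c).
Restrictor pairs: (m1,c1) ✓  (m2,c2) ✓  (m3,c1) ✓  (m3,c3) ✓  (m3,c4) ✓  (m5,c3) ✓  (m5,c4) ✓  (m6,c2) ✓  (m7,c3) ✓
Counterexamples (restrictor pairs failing the scope): 0.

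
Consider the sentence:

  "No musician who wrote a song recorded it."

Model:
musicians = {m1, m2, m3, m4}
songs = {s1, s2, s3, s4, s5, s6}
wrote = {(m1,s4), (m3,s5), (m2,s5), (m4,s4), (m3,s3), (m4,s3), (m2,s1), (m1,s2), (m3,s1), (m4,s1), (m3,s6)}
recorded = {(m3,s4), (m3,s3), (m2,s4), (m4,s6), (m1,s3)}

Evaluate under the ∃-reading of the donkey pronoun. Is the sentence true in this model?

False

"it" takes "a song" as antecedent — a donkey pronoun bound across the clause boundary.
Truth condition: for no (m,s) with wrote(m,s) does recorded(m,s) hold.
Restrictor pairs — does the scope hold? (m1,s2):fails  (m1,s4):fails  (m2,s1):fails  (m2,s5):fails  (m3,s1):fails  (m3,s3):holds  (m3,s5):fails  (m3,s6):fails  (m4,s1):fails  (m4,s3):fails  (m4,s4):fails
Scope holds for 1 pair(s), so the sentence is false.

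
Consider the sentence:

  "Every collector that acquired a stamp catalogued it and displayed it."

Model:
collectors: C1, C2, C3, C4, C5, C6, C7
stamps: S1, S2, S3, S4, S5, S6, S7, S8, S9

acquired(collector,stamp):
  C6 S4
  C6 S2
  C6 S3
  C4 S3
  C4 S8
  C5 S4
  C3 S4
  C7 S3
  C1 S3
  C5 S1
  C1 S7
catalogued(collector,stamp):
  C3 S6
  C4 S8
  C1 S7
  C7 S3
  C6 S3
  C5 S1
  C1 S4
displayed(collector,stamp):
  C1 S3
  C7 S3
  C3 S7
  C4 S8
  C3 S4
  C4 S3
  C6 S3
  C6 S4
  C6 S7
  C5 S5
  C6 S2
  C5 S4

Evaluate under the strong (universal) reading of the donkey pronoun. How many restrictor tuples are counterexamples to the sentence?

"it" takes "a stamp" as antecedent — a donkey pronoun bound across the clause boundary.
Strong reading: for every (c,s) with acquired(c,s), catalogued(c,s) ∧ displayed(c,s).
Restrictor pairs: (C1,S3) ✗  (C1,S7) ✗  (C3,S4) ✗  (C4,S3) ✗  (C4,S8) ✓  (C5,S1) ✗  (C5,S4) ✗  (C6,S2) ✗  (C6,S3) ✓  (C6,S4) ✗  (C7,S3) ✓
Counterexamples (restrictor pairs failing the scope): 8.

8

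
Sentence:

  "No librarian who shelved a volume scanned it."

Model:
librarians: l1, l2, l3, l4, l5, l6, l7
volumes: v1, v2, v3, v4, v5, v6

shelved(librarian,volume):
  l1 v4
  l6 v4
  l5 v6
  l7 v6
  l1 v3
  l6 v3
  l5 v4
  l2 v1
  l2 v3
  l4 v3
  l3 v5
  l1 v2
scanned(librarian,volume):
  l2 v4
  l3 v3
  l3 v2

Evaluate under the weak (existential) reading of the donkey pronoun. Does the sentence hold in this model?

"it" takes "a volume" as antecedent — a donkey pronoun bound across the clause boundary.
Truth condition: for no (l,v) with shelved(l,v) does scanned(l,v) hold.
Restrictor pairs — does the scope hold? (l1,v2):fails  (l1,v3):fails  (l1,v4):fails  (l2,v1):fails  (l2,v3):fails  (l3,v5):fails  (l4,v3):fails  (l5,v4):fails  (l5,v6):fails  (l6,v3):fails  (l6,v4):fails  (l7,v6):fails
Scope holds for no restrictor pair, so the sentence is true.

True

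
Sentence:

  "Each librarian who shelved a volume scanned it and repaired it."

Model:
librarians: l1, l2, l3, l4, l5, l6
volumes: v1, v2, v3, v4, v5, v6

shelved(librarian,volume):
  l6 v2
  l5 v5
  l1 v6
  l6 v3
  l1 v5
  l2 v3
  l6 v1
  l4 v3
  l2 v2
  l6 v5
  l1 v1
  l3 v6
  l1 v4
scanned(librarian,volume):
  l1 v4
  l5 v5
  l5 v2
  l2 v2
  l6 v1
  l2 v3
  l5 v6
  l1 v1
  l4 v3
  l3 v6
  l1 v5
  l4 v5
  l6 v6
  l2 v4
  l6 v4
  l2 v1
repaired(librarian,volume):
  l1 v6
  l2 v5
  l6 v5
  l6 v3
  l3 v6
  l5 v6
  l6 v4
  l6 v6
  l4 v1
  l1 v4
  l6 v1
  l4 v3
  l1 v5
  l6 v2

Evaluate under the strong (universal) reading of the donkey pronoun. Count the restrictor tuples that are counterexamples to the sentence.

8

"it" takes "a volume" as antecedent — a donkey pronoun bound across the clause boundary.
Strong reading: for every (l,v) with shelved(l,v), scanned(l,v) ∧ repaired(l,v).
Restrictor pairs: (l1,v1) ✗  (l1,v4) ✓  (l1,v5) ✓  (l1,v6) ✗  (l2,v2) ✗  (l2,v3) ✗  (l3,v6) ✓  (l4,v3) ✓  (l5,v5) ✗  (l6,v1) ✓  (l6,v2) ✗  (l6,v3) ✗  (l6,v5) ✗
Counterexamples (restrictor pairs failing the scope): 8.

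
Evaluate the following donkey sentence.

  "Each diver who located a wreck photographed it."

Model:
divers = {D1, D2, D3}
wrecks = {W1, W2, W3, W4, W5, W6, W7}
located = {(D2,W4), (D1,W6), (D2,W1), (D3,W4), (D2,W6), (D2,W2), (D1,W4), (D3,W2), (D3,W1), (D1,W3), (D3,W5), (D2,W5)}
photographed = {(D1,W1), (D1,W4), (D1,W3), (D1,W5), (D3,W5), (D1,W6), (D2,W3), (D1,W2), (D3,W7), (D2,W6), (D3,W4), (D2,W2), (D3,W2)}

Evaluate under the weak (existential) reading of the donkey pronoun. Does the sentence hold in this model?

True

"it" takes "a wreck" as antecedent — a donkey pronoun bound across the clause boundary.
Weak reading: every diver d with some located-wreck has at least one located-wreck w such that photographed(d,w).
Per diver: D1:✓  D2:✓  D3:✓
Every diver in the restrictor has a witness.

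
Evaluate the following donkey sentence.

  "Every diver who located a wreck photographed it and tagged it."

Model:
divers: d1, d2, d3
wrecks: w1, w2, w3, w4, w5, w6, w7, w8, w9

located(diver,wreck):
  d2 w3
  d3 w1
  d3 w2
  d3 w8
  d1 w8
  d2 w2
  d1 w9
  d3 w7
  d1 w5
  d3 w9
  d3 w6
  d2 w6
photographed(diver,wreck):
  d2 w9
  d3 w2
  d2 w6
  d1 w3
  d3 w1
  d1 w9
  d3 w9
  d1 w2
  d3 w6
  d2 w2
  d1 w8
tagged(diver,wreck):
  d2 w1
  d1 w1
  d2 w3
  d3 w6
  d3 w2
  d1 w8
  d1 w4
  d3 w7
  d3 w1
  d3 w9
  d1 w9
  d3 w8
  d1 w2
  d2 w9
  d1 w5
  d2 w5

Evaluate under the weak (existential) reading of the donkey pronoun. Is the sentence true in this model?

"it" takes "a wreck" as antecedent — a donkey pronoun bound across the clause boundary.
Weak reading: every diver d with some located-wreck has at least one located-wreck w such that photographed(d,w) ∧ tagged(d,w).
Per diver: d1:✓  d2:✗  d3:✓
d2 has no witness among its located-wrecks.

False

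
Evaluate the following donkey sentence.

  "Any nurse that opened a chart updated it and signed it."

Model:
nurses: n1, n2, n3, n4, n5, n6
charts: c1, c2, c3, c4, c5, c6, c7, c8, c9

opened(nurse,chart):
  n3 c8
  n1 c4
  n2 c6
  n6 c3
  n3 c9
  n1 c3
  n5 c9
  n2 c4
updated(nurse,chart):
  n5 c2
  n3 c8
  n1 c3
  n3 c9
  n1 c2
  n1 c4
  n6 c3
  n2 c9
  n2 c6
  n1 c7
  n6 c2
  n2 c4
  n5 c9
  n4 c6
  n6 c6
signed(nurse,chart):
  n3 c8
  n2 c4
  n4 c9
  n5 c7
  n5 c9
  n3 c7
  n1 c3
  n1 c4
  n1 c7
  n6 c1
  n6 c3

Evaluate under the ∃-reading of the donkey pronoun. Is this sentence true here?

True

"it" takes "a chart" as antecedent — a donkey pronoun bound across the clause boundary.
Weak reading: every nurse n with some opened-chart has at least one opened-chart c such that updated(n,c) ∧ signed(n,c).
Per nurse: n1:✓  n2:✓  n3:✓  n5:✓  n6:✓
Every nurse in the restrictor has a witness.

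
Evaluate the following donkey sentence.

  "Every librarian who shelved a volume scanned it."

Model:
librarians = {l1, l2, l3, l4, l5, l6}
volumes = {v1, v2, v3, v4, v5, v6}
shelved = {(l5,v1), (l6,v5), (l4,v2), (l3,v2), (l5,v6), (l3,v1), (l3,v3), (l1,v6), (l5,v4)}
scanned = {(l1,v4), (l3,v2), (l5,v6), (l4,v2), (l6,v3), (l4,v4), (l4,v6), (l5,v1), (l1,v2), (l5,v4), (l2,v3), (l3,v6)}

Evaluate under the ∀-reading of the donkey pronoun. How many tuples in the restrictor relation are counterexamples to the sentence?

4

"it" takes "a volume" as antecedent — a donkey pronoun bound across the clause boundary.
Strong reading: for every (l,v) with shelved(l,v), scanned(l,v).
Restrictor pairs: (l1,v6) ✗  (l3,v1) ✗  (l3,v2) ✓  (l3,v3) ✗  (l4,v2) ✓  (l5,v1) ✓  (l5,v4) ✓  (l5,v6) ✓  (l6,v5) ✗
Counterexamples (restrictor pairs failing the scope): 4.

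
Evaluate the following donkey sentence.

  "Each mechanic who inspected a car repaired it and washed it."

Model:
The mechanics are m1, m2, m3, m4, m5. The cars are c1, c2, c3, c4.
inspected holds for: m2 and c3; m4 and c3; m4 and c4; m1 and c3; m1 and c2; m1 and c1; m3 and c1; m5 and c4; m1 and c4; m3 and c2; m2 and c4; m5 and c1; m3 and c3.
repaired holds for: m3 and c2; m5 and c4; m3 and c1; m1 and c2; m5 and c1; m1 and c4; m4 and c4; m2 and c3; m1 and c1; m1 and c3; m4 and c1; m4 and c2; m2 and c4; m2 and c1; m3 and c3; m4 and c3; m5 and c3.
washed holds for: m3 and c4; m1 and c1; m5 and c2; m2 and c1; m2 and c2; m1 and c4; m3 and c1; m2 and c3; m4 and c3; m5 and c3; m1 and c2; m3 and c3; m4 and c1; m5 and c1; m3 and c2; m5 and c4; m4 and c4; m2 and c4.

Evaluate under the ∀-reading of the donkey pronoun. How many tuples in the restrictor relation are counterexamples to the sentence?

"it" takes "a car" as antecedent — a donkey pronoun bound across the clause boundary.
Strong reading: for every (m,c) with inspected(m,c), repaired(m,c) ∧ washed(m,c).
Restrictor pairs: (m1,c1) ✓  (m1,c2) ✓  (m1,c3) ✗  (m1,c4) ✓  (m2,c3) ✓  (m2,c4) ✓  (m3,c1) ✓  (m3,c2) ✓  (m3,c3) ✓  (m4,c3) ✓  (m4,c4) ✓  (m5,c1) ✓  (m5,c4) ✓
Counterexamples (restrictor pairs failing the scope): 1.

1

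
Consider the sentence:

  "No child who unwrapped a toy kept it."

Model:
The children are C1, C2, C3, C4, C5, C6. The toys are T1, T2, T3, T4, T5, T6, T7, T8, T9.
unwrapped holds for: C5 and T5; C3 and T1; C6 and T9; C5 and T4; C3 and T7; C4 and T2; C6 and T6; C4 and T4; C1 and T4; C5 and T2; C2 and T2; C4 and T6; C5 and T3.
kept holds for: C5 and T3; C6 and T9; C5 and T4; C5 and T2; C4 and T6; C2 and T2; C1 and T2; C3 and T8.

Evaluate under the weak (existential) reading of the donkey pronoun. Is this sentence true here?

False

"it" takes "a toy" as antecedent — a donkey pronoun bound across the clause boundary.
Truth condition: for no (c,t) with unwrapped(c,t) does kept(c,t) hold.
Restrictor pairs — does the scope hold? (C1,T4):fails  (C2,T2):holds  (C3,T1):fails  (C3,T7):fails  (C4,T2):fails  (C4,T4):fails  (C4,T6):holds  (C5,T2):holds  (C5,T3):holds  (C5,T4):holds  (C5,T5):fails  (C6,T6):fails  (C6,T9):holds
Scope holds for 6 pair(s), so the sentence is false.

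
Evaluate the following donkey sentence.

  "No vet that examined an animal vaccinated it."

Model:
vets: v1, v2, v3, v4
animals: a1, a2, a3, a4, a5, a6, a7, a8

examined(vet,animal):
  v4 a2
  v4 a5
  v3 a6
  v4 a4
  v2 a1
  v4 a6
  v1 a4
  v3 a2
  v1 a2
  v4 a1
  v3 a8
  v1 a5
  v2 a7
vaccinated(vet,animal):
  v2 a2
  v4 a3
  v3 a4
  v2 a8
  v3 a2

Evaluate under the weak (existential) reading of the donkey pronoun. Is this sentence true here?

"it" takes "an animal" as antecedent — a donkey pronoun bound across the clause boundary.
Truth condition: for no (v,a) with examined(v,a) does vaccinated(v,a) hold.
Restrictor pairs — does the scope hold? (v1,a2):fails  (v1,a4):fails  (v1,a5):fails  (v2,a1):fails  (v2,a7):fails  (v3,a2):holds  (v3,a6):fails  (v3,a8):fails  (v4,a1):fails  (v4,a2):fails  (v4,a4):fails  (v4,a5):fails  (v4,a6):fails
Scope holds for 1 pair(s), so the sentence is false.

False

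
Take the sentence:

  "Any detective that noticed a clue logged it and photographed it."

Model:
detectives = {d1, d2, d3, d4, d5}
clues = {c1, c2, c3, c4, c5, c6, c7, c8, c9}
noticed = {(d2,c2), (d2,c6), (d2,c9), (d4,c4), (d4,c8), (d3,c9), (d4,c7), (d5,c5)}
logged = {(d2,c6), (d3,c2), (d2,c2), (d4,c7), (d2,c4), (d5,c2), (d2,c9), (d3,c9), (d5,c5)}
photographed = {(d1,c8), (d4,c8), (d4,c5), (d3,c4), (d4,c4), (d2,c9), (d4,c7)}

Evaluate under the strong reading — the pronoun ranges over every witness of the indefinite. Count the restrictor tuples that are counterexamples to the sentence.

6

"it" takes "a clue" as antecedent — a donkey pronoun bound across the clause boundary.
Strong reading: for every (d,c) with noticed(d,c), logged(d,c) ∧ photographed(d,c).
Restrictor pairs: (d2,c2) ✗  (d2,c6) ✗  (d2,c9) ✓  (d3,c9) ✗  (d4,c4) ✗  (d4,c7) ✓  (d4,c8) ✗  (d5,c5) ✗
Counterexamples (restrictor pairs failing the scope): 6.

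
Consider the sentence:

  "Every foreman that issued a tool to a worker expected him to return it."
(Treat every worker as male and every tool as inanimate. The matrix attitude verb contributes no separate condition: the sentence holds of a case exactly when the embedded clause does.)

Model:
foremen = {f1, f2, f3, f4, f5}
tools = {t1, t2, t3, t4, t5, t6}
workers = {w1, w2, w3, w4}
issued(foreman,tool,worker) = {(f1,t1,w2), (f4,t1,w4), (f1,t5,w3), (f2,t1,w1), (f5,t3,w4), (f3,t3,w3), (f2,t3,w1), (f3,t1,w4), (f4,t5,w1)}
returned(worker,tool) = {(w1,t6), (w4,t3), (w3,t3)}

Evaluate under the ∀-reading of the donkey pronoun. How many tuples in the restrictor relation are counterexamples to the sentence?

7

"him" takes "a worker" as antecedent and "it" takes "a tool"; both are donkey pronouns co-varying with the restrictor.
Strong reading: for every (f,t,w) with issued(f,t,w), returned(w,t).
Restrictor triples: (f1,t1,w2)→returned(w2,t1) ✗  (f1,t5,w3)→returned(w3,t5) ✗  (f2,t1,w1)→returned(w1,t1) ✗  (f2,t3,w1)→returned(w1,t3) ✗  (f3,t1,w4)→returned(w4,t1) ✗  (f3,t3,w3)→returned(w3,t3) ✓  (f4,t1,w4)→returned(w4,t1) ✗  (f4,t5,w1)→returned(w1,t5) ✗  (f5,t3,w4)→returned(w4,t3) ✓
Counterexamples (restrictor triples failing the scope): 7.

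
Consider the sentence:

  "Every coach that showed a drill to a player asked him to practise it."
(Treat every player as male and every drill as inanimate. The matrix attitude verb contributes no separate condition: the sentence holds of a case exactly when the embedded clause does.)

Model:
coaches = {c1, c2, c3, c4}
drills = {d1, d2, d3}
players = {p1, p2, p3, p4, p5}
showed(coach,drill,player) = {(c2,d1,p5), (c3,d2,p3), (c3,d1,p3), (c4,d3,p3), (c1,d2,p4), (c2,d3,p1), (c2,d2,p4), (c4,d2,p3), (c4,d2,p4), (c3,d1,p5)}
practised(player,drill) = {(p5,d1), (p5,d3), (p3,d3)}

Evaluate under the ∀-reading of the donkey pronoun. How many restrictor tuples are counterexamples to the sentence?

"him" takes "a player" as antecedent and "it" takes "a drill"; both are donkey pronouns co-varying with the restrictor.
Strong reading: for every (c,d,p) with showed(c,d,p), practised(p,d).
Restrictor triples: (c1,d2,p4)→practised(p4,d2) ✗  (c2,d1,p5)→practised(p5,d1) ✓  (c2,d2,p4)→practised(p4,d2) ✗  (c2,d3,p1)→practised(p1,d3) ✗  (c3,d1,p3)→practised(p3,d1) ✗  (c3,d1,p5)→practised(p5,d1) ✓  (c3,d2,p3)→practised(p3,d2) ✗  (c4,d2,p3)→practised(p3,d2) ✗  (c4,d2,p4)→practised(p4,d2) ✗  (c4,d3,p3)→practised(p3,d3) ✓
Counterexamples (restrictor triples failing the scope): 7.

7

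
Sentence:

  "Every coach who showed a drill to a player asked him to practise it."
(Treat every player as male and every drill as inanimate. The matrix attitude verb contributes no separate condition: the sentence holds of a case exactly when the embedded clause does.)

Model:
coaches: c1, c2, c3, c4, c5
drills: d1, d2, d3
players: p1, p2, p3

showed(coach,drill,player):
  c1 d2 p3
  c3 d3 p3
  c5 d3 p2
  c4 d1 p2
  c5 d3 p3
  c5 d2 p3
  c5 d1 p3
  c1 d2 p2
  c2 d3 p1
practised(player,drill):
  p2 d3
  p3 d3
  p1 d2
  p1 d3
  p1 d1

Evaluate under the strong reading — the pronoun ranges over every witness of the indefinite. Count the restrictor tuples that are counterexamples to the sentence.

5

"him" takes "a player" as antecedent and "it" takes "a drill"; both are donkey pronouns co-varying with the restrictor.
Strong reading: for every (c,d,p) with showed(c,d,p), practised(p,d).
Restrictor triples: (c1,d2,p2)→practised(p2,d2) ✗  (c1,d2,p3)→practised(p3,d2) ✗  (c2,d3,p1)→practised(p1,d3) ✓  (c3,d3,p3)→practised(p3,d3) ✓  (c4,d1,p2)→practised(p2,d1) ✗  (c5,d1,p3)→practised(p3,d1) ✗  (c5,d2,p3)→practised(p3,d2) ✗  (c5,d3,p2)→practised(p2,d3) ✓  (c5,d3,p3)→practised(p3,d3) ✓
Counterexamples (restrictor triples failing the scope): 5.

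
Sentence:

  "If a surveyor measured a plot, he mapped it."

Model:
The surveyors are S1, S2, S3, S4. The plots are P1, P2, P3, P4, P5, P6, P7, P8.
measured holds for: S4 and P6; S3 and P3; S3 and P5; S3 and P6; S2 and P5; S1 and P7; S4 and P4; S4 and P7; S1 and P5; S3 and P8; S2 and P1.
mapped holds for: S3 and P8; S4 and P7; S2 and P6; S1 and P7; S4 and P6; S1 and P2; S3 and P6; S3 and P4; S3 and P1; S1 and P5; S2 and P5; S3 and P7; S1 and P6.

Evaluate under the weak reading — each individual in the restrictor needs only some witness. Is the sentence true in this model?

True

"it" takes "a plot" as antecedent — a donkey pronoun bound across the clause boundary.
Weak reading: every surveyor s with some measured-plot has at least one measured-plot p such that mapped(s,p).
Per surveyor: S1:✓  S2:✓  S3:✓  S4:✓
Every surveyor in the restrictor has a witness.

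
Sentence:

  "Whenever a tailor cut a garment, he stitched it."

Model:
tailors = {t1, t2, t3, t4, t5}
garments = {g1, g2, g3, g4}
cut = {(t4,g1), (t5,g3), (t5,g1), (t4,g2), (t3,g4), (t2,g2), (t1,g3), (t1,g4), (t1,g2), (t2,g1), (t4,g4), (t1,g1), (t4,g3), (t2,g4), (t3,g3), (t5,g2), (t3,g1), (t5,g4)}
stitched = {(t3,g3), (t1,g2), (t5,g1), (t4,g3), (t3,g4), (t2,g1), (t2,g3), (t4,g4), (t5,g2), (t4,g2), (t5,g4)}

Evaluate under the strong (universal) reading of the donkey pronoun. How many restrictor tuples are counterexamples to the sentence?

"it" takes "a garment" as antecedent — a donkey pronoun bound across the clause boundary.
Strong reading: for every (t,g) with cut(t,g), stitched(t,g).
Restrictor pairs: (t1,g1) ✗  (t1,g2) ✓  (t1,g3) ✗  (t1,g4) ✗  (t2,g1) ✓  (t2,g2) ✗  (t2,g4) ✗  (t3,g1) ✗  (t3,g3) ✓  (t3,g4) ✓  (t4,g1) ✗  (t4,g2) ✓  (t4,g3) ✓  (t4,g4) ✓  (t5,g1) ✓  (t5,g2) ✓  (t5,g3) ✗  (t5,g4) ✓
Counterexamples (restrictor pairs failing the scope): 8.

8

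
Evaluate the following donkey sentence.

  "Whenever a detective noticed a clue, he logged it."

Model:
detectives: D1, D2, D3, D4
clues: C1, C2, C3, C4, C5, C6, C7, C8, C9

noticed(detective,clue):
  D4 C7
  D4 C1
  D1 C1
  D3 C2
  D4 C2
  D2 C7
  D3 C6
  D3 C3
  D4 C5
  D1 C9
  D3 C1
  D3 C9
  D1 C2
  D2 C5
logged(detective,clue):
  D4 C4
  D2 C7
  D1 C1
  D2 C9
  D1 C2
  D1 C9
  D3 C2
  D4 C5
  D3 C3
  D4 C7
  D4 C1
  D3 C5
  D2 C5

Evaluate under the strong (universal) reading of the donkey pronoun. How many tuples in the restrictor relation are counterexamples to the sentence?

4

"it" takes "a clue" as antecedent — a donkey pronoun bound across the clause boundary.
Strong reading: for every (d,c) with noticed(d,c), logged(d,c).
Restrictor pairs: (D1,C1) ✓  (D1,C2) ✓  (D1,C9) ✓  (D2,C5) ✓  (D2,C7) ✓  (D3,C1) ✗  (D3,C2) ✓  (D3,C3) ✓  (D3,C6) ✗  (D3,C9) ✗  (D4,C1) ✓  (D4,C2) ✗  (D4,C5) ✓  (D4,C7) ✓
Counterexamples (restrictor pairs failing the scope): 4.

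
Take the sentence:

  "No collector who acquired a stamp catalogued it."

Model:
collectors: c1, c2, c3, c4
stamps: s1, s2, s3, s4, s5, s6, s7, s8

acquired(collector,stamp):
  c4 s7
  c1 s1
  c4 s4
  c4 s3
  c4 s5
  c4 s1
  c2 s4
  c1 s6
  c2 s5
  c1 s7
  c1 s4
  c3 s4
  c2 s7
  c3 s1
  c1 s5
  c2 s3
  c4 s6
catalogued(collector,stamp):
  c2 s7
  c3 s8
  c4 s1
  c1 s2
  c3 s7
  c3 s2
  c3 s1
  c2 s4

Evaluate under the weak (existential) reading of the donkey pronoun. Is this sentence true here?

False

"it" takes "a stamp" as antecedent — a donkey pronoun bound across the clause boundary.
Truth condition: for no (c,s) with acquired(c,s) does catalogued(c,s) hold.
Restrictor pairs — does the scope hold? (c1,s1):fails  (c1,s4):fails  (c1,s5):fails  (c1,s6):fails  (c1,s7):fails  (c2,s3):fails  (c2,s4):holds  (c2,s5):fails  (c2,s7):holds  (c3,s1):holds  (c3,s4):fails  (c4,s1):holds  (c4,s3):fails  (c4,s4):fails  (c4,s5):fails  (c4,s6):fails  (c4,s7):fails
Scope holds for 4 pair(s), so the sentence is false.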